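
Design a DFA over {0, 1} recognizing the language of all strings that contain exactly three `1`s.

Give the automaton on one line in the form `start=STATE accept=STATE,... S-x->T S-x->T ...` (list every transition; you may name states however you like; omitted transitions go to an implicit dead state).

Only the number of `1`s matters, and only up to 4. Make a chain s0 → s1 → s2 → s3 → s4 advanced by each `1` (with s4 absorbing); every other symbol self-loops. The accepting set is {s3}.
A 5-state machine:
        0   1  
>  s0   s0  s1 
   s1   s1  s2 
   s2   s2  s3 
 * s3   s3  s4 
   s4   s4  s4 
(> = start, * = accepting)

start=s0 accept=s3 s0-0->s0 s0-1->s1 s1-0->s1 s1-1->s2 s2-0->s2 s2-1->s3 s3-0->s3 s3-1->s4 s4-0->s4 s4-1->s4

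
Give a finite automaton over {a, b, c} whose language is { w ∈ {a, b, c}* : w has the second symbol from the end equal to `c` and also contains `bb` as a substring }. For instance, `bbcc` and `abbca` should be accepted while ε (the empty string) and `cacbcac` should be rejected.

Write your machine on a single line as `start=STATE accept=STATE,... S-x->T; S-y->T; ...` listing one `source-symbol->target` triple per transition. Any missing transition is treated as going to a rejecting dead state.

Run two small machines in parallel and take their product. The first has 13 states tracking the last 2 symbols read; the second has 3 states tracking whether and how much of `bb` has been seen. A product state is a pair (one from each), accepting exactly when both do. Minimizing collapses redundant product states.
With 6 states:
        a   b   c  
>  q0   q0  q1  q0 
   q1   q0  q2  q0 
   q2   q2  q2  q3 
   q3   q4  q4  q5 
 * q4   q2  q2  q3 
 * q5   q4  q4  q5 
(> = start, * = accepting)

start=q0; accept=q4,q5; q0-a->q0; q0-b->q1; q0-c->q0; q1-a->q0; q1-b->q2; q1-c->q0; q2-a->q2; q2-b->q2; q2-c->q3; q3-a->q4; q3-b->q4; q3-c->q5; q4-a->q2; q4-b->q2; q4-c->q3; q5-a->q4; q5-b->q4; q5-c->q5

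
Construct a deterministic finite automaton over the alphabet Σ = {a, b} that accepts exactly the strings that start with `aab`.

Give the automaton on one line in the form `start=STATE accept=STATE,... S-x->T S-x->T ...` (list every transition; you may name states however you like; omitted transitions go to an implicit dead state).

start=s0 accept=s3 s0-a->s1 s0-b->s4 s1-a->s2 s1-b->s4 s2-a->s4 s2-b->s3 s3-a->s3 s3-b->s3 s4-a->s4 s4-b->s4

Check the first 3 symbols one by one: s0 through s2 record how many have matched `aab` so far; any wrong symbol goes to the dead state s4. After all 3 match we enter the accepting sink s3.
A 5-state machine:
        a   b  
>  s0   s1  s4 
   s1   s2  s4 
   s2   s4  s3 
 * s3   s3  s3 
   s4   s4  s4 
(> = start, * = accepting)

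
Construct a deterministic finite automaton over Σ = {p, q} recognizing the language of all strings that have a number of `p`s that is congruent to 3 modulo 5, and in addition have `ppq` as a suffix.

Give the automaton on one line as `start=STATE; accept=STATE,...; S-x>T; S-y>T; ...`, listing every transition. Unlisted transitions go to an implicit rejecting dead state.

Handle the two conditions separately and then intersect. One (5 states) tracks the count of `p`s modulo 5; the other (4 states) tracks how much of the suffix `ppq` has currently been matched. Each combined state is a pair, one component from each; accept when both components accept.
A 20-state machine:
       p  q 
>  A   B  A 
   B   C  D 
   C   E  F 
   D   G  D 
   E   H  I 
   F   J  K 
   G   E  K 
   H   L  M 
 * I   N  O 
   J   H  O 
   K   J  K 
   L   P  Q 
   M   R  S 
   N   L  S 
   O   N  O 
   P   C  T 
   Q   B  A 
   R   P  A 
   S   R  S 
   T   G  D 
(> = start, * = accepting)

start=A; accept=I; A-p>B; A-q>A; B-p>C; B-q>D; C-p>E; C-q>F; D-p>G; D-q>D; E-p>H; E-q>I; F-p>J; F-q>K; G-p>E; G-q>K; H-p>L; H-q>M; I-p>N; I-q>O; J-p>H; J-q>O; K-p>J; K-q>K; L-p>P; L-q>Q; M-p>R; M-q>S; N-p>L; N-q>S; O-p>N; O-q>O; P-p>C; P-q>T; Q-p>B; Q-q>A; R-p>P; R-q>A; S-p>R; S-q>S; T-p>G; T-q>D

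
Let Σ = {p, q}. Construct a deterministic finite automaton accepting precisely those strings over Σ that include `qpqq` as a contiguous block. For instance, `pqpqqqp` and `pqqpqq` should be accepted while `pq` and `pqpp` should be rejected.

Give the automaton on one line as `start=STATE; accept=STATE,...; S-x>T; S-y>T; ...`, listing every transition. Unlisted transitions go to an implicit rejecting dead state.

States S0..S3 record the length of the longest prefix of `qpqq` that matches the current input suffix. Reaching S4 means `qpqq` has been seen, and we stay there forever. Accept from S4.
With 5 states:
        p   q  
>  S0   S0  S1 
   S1   S2  S1 
   S2   S0  S3 
   S3   S2  S4 
 * S4   S4  S4 
(> = start, * = accepting)

start=S0; accept=S4; S0-p>S0; S0-q>S1; S1-p>S2; S1-q>S1; S2-p>S0; S2-q>S3; S3-p>S2; S3-q>S4; S4-p>S4; S4-q>S4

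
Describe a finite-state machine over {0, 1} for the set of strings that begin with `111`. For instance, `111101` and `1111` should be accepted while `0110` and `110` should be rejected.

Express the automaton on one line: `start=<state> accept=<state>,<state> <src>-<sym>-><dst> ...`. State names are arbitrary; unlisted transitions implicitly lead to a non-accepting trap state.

start=q0 accept=q3 q0-0->q4 q0-1->q1 q1-0->q4 q1-1->q2 q2-0->q4 q2-1->q3 q3-0->q3 q3-1->q3 q4-0->q4 q4-1->q4

Walk along `111` while the input agrees: from q0 take `1` to q1, and so on. Any deviation drops to the rejecting sink q4. Once q3 is reached the prefix is confirmed and every continuation is accepted.
        0   1  
>  q0   q4  q1 
   q1   q4  q2 
   q2   q4  q3 
 * q3   q3  q3 
   q4   q4  q4 
(> = start, * = accepting)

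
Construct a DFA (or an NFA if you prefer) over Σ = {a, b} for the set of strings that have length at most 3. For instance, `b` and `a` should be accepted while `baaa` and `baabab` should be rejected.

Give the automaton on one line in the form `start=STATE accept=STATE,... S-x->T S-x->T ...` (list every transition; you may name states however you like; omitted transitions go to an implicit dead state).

start=q0 accept=q0,q1,q2,q3 q0-a->q1 q0-b->q1 q1-a->q2 q1-b->q2 q2-a->q3 q2-b->q3 q3-a->q4 q3-b->q4 q4-a->q4 q4-b->q4

We only need to distinguish lengths 0, 1, …, 3, and '>3'. Chain q0 → q1 → q2 → q3 → q4 on every symbol, with q4 looping. Accepting states: {q0, q1, q2, q3}.
5 states suffice.
        a   b  
>* q0   q1  q1 
 * q1   q2  q2 
 * q2   q3  q3 
 * q3   q4  q4 
   q4   q4  q4 
(> = start, * = accepting)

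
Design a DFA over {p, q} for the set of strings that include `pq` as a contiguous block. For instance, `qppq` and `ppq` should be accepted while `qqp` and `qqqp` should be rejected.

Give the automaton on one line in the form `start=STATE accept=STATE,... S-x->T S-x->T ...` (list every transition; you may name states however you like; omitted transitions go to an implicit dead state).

Track how much of `pq` has been matched so far: state s0 is no progress, s2 is the absorbing accept state reached once `pq` has occurred. Intermediate states record partial matches; on a mismatch, fall back to the longest reusable overlap.
        p   q  
>  s0   s1  s0 
   s1   s1  s2 
 * s2   s2  s2 
(> = start, * = accepting)

start=s0 accept=s2 s0-p->s1 s0-q->s0 s1-p->s1 s1-q->s2 s2-p->s2 s2-q->s2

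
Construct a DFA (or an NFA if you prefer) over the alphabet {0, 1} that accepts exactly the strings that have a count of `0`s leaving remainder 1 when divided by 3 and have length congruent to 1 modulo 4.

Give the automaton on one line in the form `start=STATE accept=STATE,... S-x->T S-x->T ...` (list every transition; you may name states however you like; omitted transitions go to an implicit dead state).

Build one automaton per condition and run them in lockstep. The first has 3 states tracking the count of `0`s modulo 3; the second has 4 states tracking the input length modulo 4. A product state is a pair (one from each), accepting exactly when both do.
          0    1  
>  S0     S1   S2 
 * S1     S3   S4 
   S2     S4   S5 
   S3     S6   S7 
   S4     S7   S8 
   S5     S8   S6 
   S6     S9   S0 
   S7     S0  S10 
   S8    S10   S9 
   S9    S11   S1 
   S10    S2  S11 
   S11    S5   S3 
(> = start, * = accepting)

start=S0 accept=S1 S0-0->S1 S0-1->S2 S1-0->S3 S1-1->S4 S2-0->S4 S2-1->S5 S3-0->S6 S3-1->S7 S4-0->S7 S4-1->S8 S5-0->S8 S5-1->S6 S6-0->S9 S6-1->S0 S7-0->S0 S7-1->S10 S8-0->S10 S8-1->S9 S9-0->S11 S9-1->S1 S10-0->S2 S10-1->S11 S11-0->S5 S11-1->S3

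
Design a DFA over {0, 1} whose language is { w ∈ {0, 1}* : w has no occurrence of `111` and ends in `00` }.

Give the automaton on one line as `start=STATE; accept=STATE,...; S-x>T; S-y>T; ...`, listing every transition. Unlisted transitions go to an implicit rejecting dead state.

Handle the two conditions separately and then intersect. The first has 4 states tracking partial matches of the forbidden pattern `111`; the second has 3 states tracking how much of the suffix `00` has currently been matched. A product state is a pair (one from each), accepting exactly when both do.
       0  1 
>  A   B  C 
   B   D  C 
   C   B  E 
 * D   D  C 
   E   B  F 
   F   G  F 
   G   H  F 
   H   H  F 
(> = start, * = accepting)

start=A; accept=D; A-0>B; A-1>C; B-0>D; B-1>C; C-0>B; C-1>E; D-0>D; D-1>C; E-0>B; E-1>F; F-0>G; F-1>F; G-0>H; G-1>F; H-0>H; H-1>F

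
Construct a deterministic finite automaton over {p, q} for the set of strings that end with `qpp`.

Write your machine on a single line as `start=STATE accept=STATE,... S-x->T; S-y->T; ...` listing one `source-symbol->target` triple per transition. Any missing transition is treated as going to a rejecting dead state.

start=A; accept=D; A-p->A; A-q->B; B-p->C; B-q->B; C-p->D; C-q->B; D-p->A; D-q->B

Let each state record the length of the longest suffix of the input read so far that is also a prefix of `qpp`. B means the last symbol is `q`; C means the last 2 symbols are `qp`; D means the last 3 symbols are `qpp`. Accept only at D, where the string currently ends in `qpp`.
With 4 states:
       p  q 
>  A   A  B 
   B   C  B 
   C   D  B 
 * D   A  B 
(> = start, * = accepting)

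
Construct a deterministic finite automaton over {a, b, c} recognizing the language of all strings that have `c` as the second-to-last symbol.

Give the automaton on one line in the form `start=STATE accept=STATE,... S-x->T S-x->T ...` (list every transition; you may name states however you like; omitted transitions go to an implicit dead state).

Because acceptance depends on a position counted from the end, the machine has to buffer the most recent 2 symbols. Make each state the string of the last up-to-2 symbols read; on input `x` shift the window left and append `x`. Accept when the buffered window has length 2 and begins with `c`.
          a    b    c  
>  s0     s1   s2   s3 
   s1     s4   s5   s6 
   s2     s7   s8   s9 
   s3    s10  s11  s12 
   s4     s4   s5   s6 
   s5     s7   s8   s9 
   s6    s10  s11  s12 
   s7     s4   s5   s6 
   s8     s7   s8   s9 
   s9    s10  s11  s12 
 * s10    s4   s5   s6 
 * s11    s7   s8   s9 
 * s12   s10  s11  s12 
(> = start, * = accepting)

start=s0 accept=s10,s11,s12 s0-a->s1 s0-b->s2 s0-c->s3 s1-a->s4 s1-b->s5 s1-c->s6 s2-a->s7 s2-b->s8 s2-c->s9 s3-a->s10 s3-b->s11 s3-c->s12 s4-a->s4 s4-b->s5 s4-c->s6 s5-a->s7 s5-b->s8 s5-c->s9 s6-a->s10 s6-b->s11 s6-c->s12 s7-a->s4 s7-b->s5 s7-c->s6 s8-a->s7 s8-b->s8 s8-c->s9 s9-a->s10 s9-b->s11 s9-c->s12 s10-a->s4 s10-b->s5 s10-c->s6 s11-a->s7 s11-b->s8 s11-c->s9 s12-a->s10 s12-b->s11 s12-c->s12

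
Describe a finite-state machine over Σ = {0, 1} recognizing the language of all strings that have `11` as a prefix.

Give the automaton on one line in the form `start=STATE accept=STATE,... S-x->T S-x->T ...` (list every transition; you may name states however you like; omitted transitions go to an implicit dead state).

Check the first 2 symbols one by one: q0 through q1 record how many have matched `11` so far; any wrong symbol goes to the dead state q3. After all 2 match we enter the accepting sink q2.
With 4 states:
        0   1  
>  q0   q3  q1 
   q1   q3  q2 
 * q2   q2  q2 
   q3   q3  q3 
(> = start, * = accepting)

start=q0 accept=q2 q0-0->q3 q0-1->q1 q1-0->q3 q1-1->q2 q2-0->q2 q2-1->q2 q3-0->q3 q3-1->q3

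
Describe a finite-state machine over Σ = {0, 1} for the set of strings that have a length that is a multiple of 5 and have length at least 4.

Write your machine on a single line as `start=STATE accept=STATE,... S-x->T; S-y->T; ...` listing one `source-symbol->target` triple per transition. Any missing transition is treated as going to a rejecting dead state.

start=q0; accept=q5; q0-0->q1; q0-1->q1; q1-0->q2; q1-1->q2; q2-0->q3; q2-1->q3; q3-0->q4; q3-1->q4; q4-0->q5; q4-1->q5; q5-0->q6; q5-1->q6; q6-0->q7; q6-1->q7; q7-0->q8; q7-1->q8; q8-0->q9; q8-1->q9; q9-0->q5; q9-1->q5

Handle the two conditions separately and then intersect. The first has 5 states tracking the input length modulo 5; the second has 6 states tracking the input length, saturating at 5. A product state is a pair (one from each), accepting exactly when both do.
        0   1  
>  q0   q1  q1 
   q1   q2  q2 
   q2   q3  q3 
   q3   q4  q4 
   q4   q5  q5 
 * q5   q6  q6 
   q6   q7  q7 
   q7   q8  q8 
   q8   q9  q9 
   q9   q5  q5 
(> = start, * = accepting)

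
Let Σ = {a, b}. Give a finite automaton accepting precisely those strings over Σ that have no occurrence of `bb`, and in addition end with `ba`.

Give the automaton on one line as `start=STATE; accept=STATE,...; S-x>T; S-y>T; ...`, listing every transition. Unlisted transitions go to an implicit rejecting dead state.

Build one automaton per condition and run them in lockstep. The first has 3 states tracking partial matches of the forbidden pattern `bb`; the second has 3 states tracking how much of the suffix `ba` has currently been matched. A product state is a pair (one from each), accepting exactly when both do. After merging equivalent states the machine shrinks.
4 states suffice.
        a   b  
>  q0   q0  q1 
   q1   q2  q3 
 * q2   q0  q1 
   q3   q3  q3 
(> = start, * = accepting)

start=q0; accept=q2; q0-a>q0; q0-b>q1; q1-a>q2; q1-b>q3; q2-a>q0; q2-b>q1; q3-a>q3; q3-b>q3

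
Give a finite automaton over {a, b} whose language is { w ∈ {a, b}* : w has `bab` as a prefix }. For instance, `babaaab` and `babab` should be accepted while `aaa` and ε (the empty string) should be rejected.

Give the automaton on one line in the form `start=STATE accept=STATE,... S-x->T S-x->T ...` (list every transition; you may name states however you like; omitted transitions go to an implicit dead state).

Walk along `bab` while the input agrees: from q0 take `b` to q1, and so on. Any deviation drops to the rejecting sink q4. Once q3 is reached the prefix is confirmed and every continuation is accepted.
        a   b  
>  q0   q4  q1 
   q1   q2  q4 
   q2   q4  q3 
 * q3   q3  q3 
   q4   q4  q4 
(> = start, * = accepting)

start=q0 accept=q3 q0-a->q4 q0-b->q1 q1-a->q2 q1-b->q4 q2-a->q4 q2-b->q3 q3-a->q3 q3-b->q3 q4-a->q4 q4-b->q4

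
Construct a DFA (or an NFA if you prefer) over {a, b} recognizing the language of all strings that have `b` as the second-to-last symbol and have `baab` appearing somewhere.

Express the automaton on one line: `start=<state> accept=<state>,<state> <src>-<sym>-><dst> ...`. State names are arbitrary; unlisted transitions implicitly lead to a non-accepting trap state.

start=q0 accept=q5,q6 q0-a->q0 q0-b->q1 q1-a->q2 q1-b->q1 q2-a->q3 q2-b->q1 q3-a->q0 q3-b->q4 q4-a->q5 q4-b->q6 q5-a->q7 q5-b->q4 q6-a->q5 q6-b->q6 q7-a->q7 q7-b->q4

Handle the two conditions separately and then intersect. The first has 7 states tracking the last 2 symbols read; the second has 5 states tracking whether and how much of `baab` has been seen. A product state is a pair (one from each), accepting exactly when both do. After merging equivalent states the machine shrinks.
An 8-state machine:
        a   b  
>  q0   q0  q1 
   q1   q2  q1 
   q2   q3  q1 
   q3   q0  q4 
   q4   q5  q6 
 * q5   q7  q4 
 * q6   q5  q6 
   q7   q7  q4 
(> = start, * = accepting)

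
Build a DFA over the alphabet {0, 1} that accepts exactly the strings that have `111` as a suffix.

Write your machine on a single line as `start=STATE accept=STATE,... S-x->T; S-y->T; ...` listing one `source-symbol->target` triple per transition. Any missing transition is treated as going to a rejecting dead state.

Let each state record the length of the longest suffix of the input read so far that is also a prefix of `111`. S1 means the last symbol is `1`; S2 means the last 2 symbols are `11`; S3 means the last 3 symbols are `111`. Accept only at S3, where the string currently ends in `111`.
        0   1  
>  S0   S0  S1 
   S1   S0  S2 
   S2   S0  S3 
 * S3   S0  S3 
(> = start, * = accepting)

start=S0; accept=S3; S0-0->S0; S0-1->S1; S1-0->S0; S1-1->S2; S2-0->S0; S2-1->S3; S3-0->S0; S3-1->S3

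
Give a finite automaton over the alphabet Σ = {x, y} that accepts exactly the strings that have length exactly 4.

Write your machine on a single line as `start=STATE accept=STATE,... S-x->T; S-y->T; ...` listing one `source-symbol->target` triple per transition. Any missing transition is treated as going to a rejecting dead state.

start=S0; accept=S4; S0-x->S1; S0-y->S1; S1-x->S2; S1-y->S2; S2-x->S3; S2-y->S3; S3-x->S4; S3-y->S4; S4-x->S5; S4-y->S5; S5-x->S5; S5-y->S5

Count input length up to 5: every symbol moves from S0 toward S5, which means 'more than 4' and absorbs. Accept from {S4}.
With 6 states:
        x   y  
>  S0   S1  S1 
   S1   S2  S2 
   S2   S3  S3 
   S3   S4  S4 
 * S4   S5  S5 
   S5   S5  S5 
(> = start, * = accepting)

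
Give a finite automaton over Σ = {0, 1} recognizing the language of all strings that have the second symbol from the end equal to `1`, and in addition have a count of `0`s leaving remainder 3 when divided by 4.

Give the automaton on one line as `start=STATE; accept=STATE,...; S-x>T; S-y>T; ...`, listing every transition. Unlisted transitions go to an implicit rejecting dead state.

start=A; accept=N,S; A-0>B; A-1>C; B-0>D; B-1>E; C-0>F; C-1>G; D-0>H; D-1>I; E-0>J; E-1>K; F-0>D; F-1>E; G-0>F; G-1>G; H-0>L; H-1>M; I-0>N; I-1>O; J-0>H; J-1>I; K-0>J; K-1>K; L-0>P; L-1>Q; M-0>R; M-1>S; N-0>L; N-1>M; O-0>N; O-1>O; P-0>D; P-1>E; Q-0>F; Q-1>G; R-0>P; R-1>Q; S-0>R; S-1>S

Build one automaton per condition and run them in lockstep. One (7 states) tracks the last 2 symbols read; the other (4 states) tracks the count of `0`s modulo 4. Each combined state is a pair, one component from each; accept when both components accept.
A 19-state machine:
       0  1 
>  A   B  C 
   B   D  E 
   C   F  G 
   D   H  I 
   E   J  K 
   F   D  E 
   G   F  G 
   H   L  M 
   I   N  O 
   J   H  I 
   K   J  K 
   L   P  Q 
   M   R  S 
 * N   L  M 
   O   N  O 
   P   D  E 
   Q   F  G 
   R   P  Q 
 * S   R  S 
(> = start, * = accepting)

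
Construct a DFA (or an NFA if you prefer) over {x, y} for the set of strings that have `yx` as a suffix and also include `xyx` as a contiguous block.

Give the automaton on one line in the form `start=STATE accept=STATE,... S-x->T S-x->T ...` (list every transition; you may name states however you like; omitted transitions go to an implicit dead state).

Run two small machines in parallel and take their product. The first has 3 states tracking how much of the suffix `yx` has currently been matched; the second has 4 states tracking whether and how much of `xyx` has been seen. A product state is a pair (one from each), accepting exactly when both do.
With 8 states:
       x  y 
>  A   B  C 
   B   B  D 
   C   E  C 
   D   F  C 
   E   B  D 
 * F   G  H 
   G   G  H 
   H   F  H 
(> = start, * = accepting)

start=A accept=F A-x->B A-y->C B-x->B B-y->D C-x->E C-y->C D-x->F D-y->C E-x->B E-y->D F-x->G F-y->H G-x->G G-y->H H-x->F H-y->H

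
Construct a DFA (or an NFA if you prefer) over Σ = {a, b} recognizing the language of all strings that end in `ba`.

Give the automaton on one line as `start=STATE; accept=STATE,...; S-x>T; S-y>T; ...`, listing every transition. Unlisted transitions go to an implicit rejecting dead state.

start=q0; accept=q2; q0-a>q0; q0-b>q1; q1-a>q2; q1-b>q1; q2-a>q0; q2-b>q1

Remember how much of `ba` the current input suffix matches. State q0 means no match yet; q1 means the last symbol is `b`; q2 means the last 2 symbols are `ba`. Only q2 accepts. On a mismatch, fall back to the longest proper suffix that is still a prefix of `ba`.
With 3 states:
        a   b  
>  q0   q0  q1 
   q1   q2  q1 
 * q2   q0  q1 
(> = start, * = accepting)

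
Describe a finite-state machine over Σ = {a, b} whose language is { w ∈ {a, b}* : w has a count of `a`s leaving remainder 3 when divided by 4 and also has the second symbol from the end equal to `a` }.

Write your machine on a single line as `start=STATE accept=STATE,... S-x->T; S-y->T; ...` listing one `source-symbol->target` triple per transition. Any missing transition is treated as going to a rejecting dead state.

Run two small machines in parallel and take their product. One (4 states) tracks the count of `a`s modulo 4; the other (7 states) tracks the last 2 symbols read. Each combined state is a pair, one component from each; accept when both components accept. After merging equivalent states the machine shrinks.
With 8 states:
        a   b  
>  s0   s1  s0 
   s1   s2  s1 
   s2   s3  s4 
 * s3   s0  s5 
   s4   s6  s4 
 * s5   s0  s7 
   s6   s0  s5 
   s7   s0  s7 
(> = start, * = accepting)

start=s0; accept=s3,s5; s0-a->s1; s0-b->s0; s1-a->s2; s1-b->s1; s2-a->s3; s2-b->s4; s3-a->s0; s3-b->s5; s4-a->s6; s4-b->s4; s5-a->s0; s5-b->s7; s6-a->s0; s6-b->s5; s7-a->s0; s7-b->s7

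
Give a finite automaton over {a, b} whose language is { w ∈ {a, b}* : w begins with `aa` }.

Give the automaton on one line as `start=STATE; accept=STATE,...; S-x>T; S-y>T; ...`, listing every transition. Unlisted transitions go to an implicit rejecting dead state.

Check the first 2 symbols one by one: S0 through S1 record how many have matched `aa` so far; any wrong symbol goes to the dead state S3. After all 2 match we enter the accepting sink S2.
        a   b  
>  S0   S1  S3 
   S1   S2  S3 
 * S2   S2  S2 
   S3   S3  S3 
(> = start, * = accepting)

start=S0; accept=S2; S0-a>S1; S0-b>S3; S1-a>S2; S1-b>S3; S2-a>S2; S2-b>S2; S3-a>S3; S3-b>S3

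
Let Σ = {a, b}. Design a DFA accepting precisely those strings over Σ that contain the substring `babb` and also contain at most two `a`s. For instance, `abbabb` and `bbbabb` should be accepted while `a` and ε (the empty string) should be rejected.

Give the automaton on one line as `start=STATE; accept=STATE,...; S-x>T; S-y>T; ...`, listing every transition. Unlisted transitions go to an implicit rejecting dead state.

Build one automaton per condition and run them in lockstep. One (5 states) tracks whether and how much of `babb` has been seen; the other (4 states) tracks the count of `a`s, saturating at 3. Each combined state is a pair, one component from each; accept when both components accept. Equivalent product states are then merged.
          a    b  
>  q0     q1   q2 
   q1     q3   q4 
   q2     q5   q2 
   q3     q3   q3 
   q4     q6   q4 
   q5     q3   q7 
   q6     q3   q8 
   q7     q6   q9 
   q8     q3  q10 
 * q9    q10   q9 
 * q10    q3  q10 
(> = start, * = accepting)

start=q0; accept=q9,q10; q0-a>q1; q0-b>q2; q1-a>q3; q1-b>q4; q2-a>q5; q2-b>q2; q3-a>q3; q3-b>q3; q4-a>q6; q4-b>q4; q5-a>q3; q5-b>q7; q6-a>q3; q6-b>q8; q7-a>q6; q7-b>q9; q8-a>q3; q8-b>q10; q9-a>q10; q9-b>q9; q10-a>q3; q10-b>q10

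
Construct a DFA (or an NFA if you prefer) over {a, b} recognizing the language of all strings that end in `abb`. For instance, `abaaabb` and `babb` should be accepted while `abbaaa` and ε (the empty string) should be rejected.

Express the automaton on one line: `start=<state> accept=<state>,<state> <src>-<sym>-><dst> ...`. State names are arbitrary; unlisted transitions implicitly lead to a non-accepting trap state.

start=q0 accept=q3 q0-a->q1 q0-b->q0 q1-a->q1 q1-b->q2 q2-a->q1 q2-b->q3 q3-a->q1 q3-b->q0

Let each state record the length of the longest suffix of the input read so far that is also a prefix of `abb`. q1 means the last symbol is `a`; q2 means the last 2 symbols are `ab`; q3 means the last 3 symbols are `abb`. Accept only at q3, where the string currently ends in `abb`.
A 4-state machine:
        a   b  
>  q0   q1  q0 
   q1   q1  q2 
   q2   q1  q3 
 * q3   q1  q0 
(> = start, * = accepting)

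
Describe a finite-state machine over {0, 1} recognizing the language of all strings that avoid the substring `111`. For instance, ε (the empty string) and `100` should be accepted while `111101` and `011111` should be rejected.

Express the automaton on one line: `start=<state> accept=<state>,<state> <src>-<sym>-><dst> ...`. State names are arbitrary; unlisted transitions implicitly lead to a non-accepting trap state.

start=q0 accept=q0,q1,q2 q0-0->q0 q0-1->q1 q1-0->q0 q1-1->q2 q2-0->q0 q2-1->q3 q3-0->q3 q3-1->q3

This is the complement of 'contains `111`'. Use the same substring-matching states — q0 through q3 holding how much of `111` has just been matched — but flip the accepting set: everything except the trap q3 accepts.
4 states suffice.
        0   1  
>* q0   q0  q1 
 * q1   q0  q2 
 * q2   q0  q3 
   q3   q3  q3 
(> = start, * = accepting)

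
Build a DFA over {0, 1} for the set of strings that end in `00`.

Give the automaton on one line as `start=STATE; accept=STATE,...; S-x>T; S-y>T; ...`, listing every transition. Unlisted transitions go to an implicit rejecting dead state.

Remember how much of `00` the current input suffix matches. State q0 means no match yet; q1 means the last symbol is `0`; q2 means the last 2 symbols are `00`. Only q2 accepts. On a mismatch, fall back to the longest proper suffix that is still a prefix of `00`.
A 3-state machine:
        0   1  
>  q0   q1  q0 
   q1   q2  q0 
 * q2   q2  q0 
(> = start, * = accepting)

start=q0; accept=q2; q0-0>q1; q0-1>q0; q1-0>q2; q1-1>q0; q2-0>q2; q2-1>q0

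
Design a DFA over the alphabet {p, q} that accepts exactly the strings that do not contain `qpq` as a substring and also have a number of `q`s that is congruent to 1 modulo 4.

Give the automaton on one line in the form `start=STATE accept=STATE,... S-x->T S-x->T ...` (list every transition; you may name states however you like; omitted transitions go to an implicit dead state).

Build one automaton per condition and run them in lockstep. The first has 4 states tracking partial matches of the forbidden pattern `qpq`; the second has 4 states tracking the count of `q`s modulo 4. A product state is a pair (one from each), accepting exactly when both do.
A 16-state machine:
          p    q  
>  S0     S0   S1 
 * S1     S2   S3 
 * S2     S4   S5 
   S3     S6   S7 
 * S4     S4   S3 
   S5     S5   S8 
   S6     S9   S8 
   S7    S10  S11 
   S8     S8  S12 
   S9     S9   S7 
   S10   S13  S12 
   S11   S14   S1 
   S12   S12  S15 
   S13   S13  S11 
   S14    S0  S15 
   S15   S15   S5 
(> = start, * = accepting)

start=S0 accept=S1,S2,S4 S0-p->S0 S0-q->S1 S1-p->S2 S1-q->S3 S2-p->S4 S2-q->S5 S3-p->S6 S3-q->S7 S4-p->S4 S4-q->S3 S5-p->S5 S5-q->S8 S6-p->S9 S6-q->S8 S7-p->S10 S7-q->S11 S8-p->S8 S8-q->S12 S9-p->S9 S9-q->S7 S10-p->S13 S10-q->S12 S11-p->S14 S11-q->S1 S12-p->S12 S12-q->S15 S13-p->S13 S13-q->S11 S14-p->S0 S14-q->S15 S15-p->S15 S15-q->S5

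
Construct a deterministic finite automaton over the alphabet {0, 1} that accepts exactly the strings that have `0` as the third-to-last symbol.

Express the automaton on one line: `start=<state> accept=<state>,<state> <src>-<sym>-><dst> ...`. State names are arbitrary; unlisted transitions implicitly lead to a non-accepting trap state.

Because acceptance depends on a position counted from the end, the machine has to buffer the most recent 3 symbols. Make each state the string of the last up-to-3 symbols read; on input `x` shift the window left and append `x`. Accept when the buffered window has length 3 and begins with `0`.
          0    1  
>  q0     q1   q2 
   q1     q3   q4 
   q2     q5   q6 
   q3     q7   q8 
   q4     q9  q10 
   q5    q11  q12 
   q6    q13  q14 
 * q7     q7   q8 
 * q8     q9  q10 
 * q9    q11  q12 
 * q10   q13  q14 
   q11    q7   q8 
   q12    q9  q10 
   q13   q11  q12 
   q14   q13  q14 
(> = start, * = accepting)

start=q0 accept=q7,q8,q9,q10 q0-0->q1 q0-1->q2 q1-0->q3 q1-1->q4 q2-0->q5 q2-1->q6 q3-0->q7 q3-1->q8 q4-0->q9 q4-1->q10 q5-0->q11 q5-1->q12 q6-0->q13 q6-1->q14 q7-0->q7 q7-1->q8 q8-0->q9 q8-1->q10 q9-0->q11 q9-1->q12 q10-0->q13 q10-1->q14 q11-0->q7 q11-1->q8 q12-0->q9 q12-1->q10 q13-0->q11 q13-1->q12 q14-0->q13 q14-1->q14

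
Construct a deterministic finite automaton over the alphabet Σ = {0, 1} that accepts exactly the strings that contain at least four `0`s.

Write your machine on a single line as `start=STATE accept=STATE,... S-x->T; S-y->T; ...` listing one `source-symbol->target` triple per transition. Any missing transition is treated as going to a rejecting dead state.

start=q0; accept=q4,q5; q0-0->q1; q0-1->q0; q1-0->q2; q1-1->q1; q2-0->q3; q2-1->q2; q3-0->q4; q3-1->q3; q4-0->q5; q4-1->q4; q5-0->q5; q5-1->q5

Only the number of `0`s matters, and only up to 5. Make a chain q0 → q1 → q2 → q3 → q4 → q5 advanced by each `0` (with q5 absorbing); every other symbol self-loops. The accepting set is {q4, q5}.
A 6-state machine:
        0   1  
>  q0   q1  q0 
   q1   q2  q1 
   q2   q3  q2 
   q3   q4  q3 
 * q4   q5  q4 
 * q5   q5  q5 
(> = start, * = accepting)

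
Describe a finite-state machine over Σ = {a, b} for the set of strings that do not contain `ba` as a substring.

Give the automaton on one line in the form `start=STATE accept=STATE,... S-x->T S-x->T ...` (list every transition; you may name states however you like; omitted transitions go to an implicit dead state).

start=S0 accept=S0,S1 S0-a->S0 S0-b->S1 S1-a->S2 S1-b->S1 S2-a->S2 S2-b->S2

This is the complement of 'contains `ba`'. Use the same substring-matching states — S0 through S2 holding how much of `ba` has just been matched — but flip the accepting set: everything except the trap S2 accepts.
3 states suffice.
        a   b  
>* S0   S0  S1 
 * S1   S2  S1 
   S2   S2  S2 
(> = start, * = accepting)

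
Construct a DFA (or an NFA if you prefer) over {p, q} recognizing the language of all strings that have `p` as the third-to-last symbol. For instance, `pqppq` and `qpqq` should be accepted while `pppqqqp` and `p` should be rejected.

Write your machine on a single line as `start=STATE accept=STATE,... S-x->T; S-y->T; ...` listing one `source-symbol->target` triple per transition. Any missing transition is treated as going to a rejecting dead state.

Because acceptance depends on a position counted from the end, the machine has to buffer the most recent 3 symbols. Make each state the string of the last up-to-3 symbols read; on input `x` shift the window left and append `x`. Accept when the buffered window has length 3 and begins with `p`.
          p    q  
>  S0     S1   S2 
   S1     S3   S4 
   S2     S5   S6 
   S3     S7   S8 
   S4     S9  S10 
   S5    S11  S12 
   S6    S13  S14 
 * S7     S7   S8 
 * S8     S9  S10 
 * S9    S11  S12 
 * S10   S13  S14 
   S11    S7   S8 
   S12    S9  S10 
   S13   S11  S12 
   S14   S13  S14 
(> = start, * = accepting)

start=S0; accept=S7,S8,S9,S10; S0-p->S1; S0-q->S2; S1-p->S3; S1-q->S4; S2-p->S5; S2-q->S6; S3-p->S7; S3-q->S8; S4-p->S9; S4-q->S10; S5-p->S11; S5-q->S12; S6-p->S13; S6-q->S14; S7-p->S7; S7-q->S8; S8-p->S9; S8-q->S10; S9-p->S11; S9-q->S12; S10-p->S13; S10-q->S14; S11-p->S7; S11-q->S8; S12-p->S9; S12-q->S10; S13-p->S11; S13-q->S12; S14-p->S13; S14-q->S14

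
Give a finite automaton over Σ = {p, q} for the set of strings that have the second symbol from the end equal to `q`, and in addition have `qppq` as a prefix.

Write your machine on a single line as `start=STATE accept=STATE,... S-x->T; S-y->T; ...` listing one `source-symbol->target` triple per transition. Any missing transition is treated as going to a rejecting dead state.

start=S0; accept=S10,S11; S0-p->S1; S0-q->S2; S1-p->S3; S1-q->S4; S2-p->S5; S2-q->S6; S3-p->S3; S3-q->S4; S4-p->S7; S4-q->S6; S5-p->S8; S5-q->S4; S6-p->S7; S6-q->S6; S7-p->S3; S7-q->S4; S8-p->S3; S8-q->S9; S9-p->S10; S9-q->S11; S10-p->S12; S10-q->S9; S11-p->S10; S11-q->S11; S12-p->S12; S12-q->S9

Run two small machines in parallel and take their product. One (7 states) tracks the last 2 symbols read; the other (6 states) tracks whether the input so far still matches the prefix `qppq`. Each combined state is a pair, one component from each; accept when both components accept.
13 states suffice.
          p    q  
>  S0     S1   S2 
   S1     S3   S4 
   S2     S5   S6 
   S3     S3   S4 
   S4     S7   S6 
   S5     S8   S4 
   S6     S7   S6 
   S7     S3   S4 
   S8     S3   S9 
   S9    S10  S11 
 * S10   S12   S9 
 * S11   S10  S11 
   S12   S12   S9 
(> = start, * = accepting)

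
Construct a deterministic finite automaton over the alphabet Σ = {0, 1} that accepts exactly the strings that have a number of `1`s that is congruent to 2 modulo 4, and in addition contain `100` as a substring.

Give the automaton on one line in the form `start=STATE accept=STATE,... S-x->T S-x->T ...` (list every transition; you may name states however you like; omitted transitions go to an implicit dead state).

Build one automaton per condition and run them in lockstep. One (4 states) tracks the count of `1`s modulo 4; the other (4 states) tracks whether and how much of `100` has been seen. Each combined state is a pair, one component from each; accept when both components accept.
A 13-state machine:
          0    1  
>  q0     q0   q1 
   q1     q2   q3 
   q2     q4   q3 
   q3     q5   q6 
   q4     q4   q7 
   q5     q7   q6 
   q6     q8   q9 
 * q7     q7  q10 
   q8    q10   q9 
   q9    q11   q1 
   q10   q10  q12 
   q11   q12   q1 
   q12   q12   q4 
(> = start, * = accepting)

start=q0 accept=q7 q0-0->q0 q0-1->q1 q1-0->q2 q1-1->q3 q2-0->q4 q2-1->q3 q3-0->q5 q3-1->q6 q4-0->q4 q4-1->q7 q5-0->q7 q5-1->q6 q6-0->q8 q6-1->q9 q7-0->q7 q7-1->q10 q8-0->q10 q8-1->q9 q9-0->q11 q9-1->q1 q10-0->q10 q10-1->q12 q11-0->q12 q11-1->q1 q12-0->q12 q12-1->q4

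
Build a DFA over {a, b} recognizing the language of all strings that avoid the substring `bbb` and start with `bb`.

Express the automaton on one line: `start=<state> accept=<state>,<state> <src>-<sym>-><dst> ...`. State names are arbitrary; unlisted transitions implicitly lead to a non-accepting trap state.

Handle the two conditions separately and then intersect. The first has 4 states tracking partial matches of the forbidden pattern `bbb`; the second has 4 states tracking whether the input so far still matches the prefix `bb`. A product state is a pair (one from each), accepting exactly when both do. Equivalent product states are then merged.
        a   b  
>  q0   q1  q2 
   q1   q1  q1 
   q2   q1  q3 
 * q3   q4  q1 
 * q4   q4  q5 
 * q5   q4  q3 
(> = start, * = accepting)

start=q0 accept=q3,q4,q5 q0-a->q1 q0-b->q2 q1-a->q1 q1-b->q1 q2-a->q1 q2-b->q3 q3-a->q4 q3-b->q1 q4-a->q4 q4-b->q5 q5-a->q4 q5-b->q3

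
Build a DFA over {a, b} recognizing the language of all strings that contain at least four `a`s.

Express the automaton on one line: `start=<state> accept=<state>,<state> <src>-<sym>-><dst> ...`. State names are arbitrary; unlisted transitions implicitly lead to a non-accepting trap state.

start=s0 accept=s4,s5 s0-a->s1 s0-b->s0 s1-a->s2 s1-b->s1 s2-a->s3 s2-b->s2 s3-a->s4 s3-b->s3 s4-a->s5 s4-b->s4 s5-a->s5 s5-b->s5

Only the number of `a`s matters, and only up to 5. Make a chain s0 → s1 → s2 → s3 → s4 → s5 advanced by each `a` (with s5 absorbing); every other symbol self-loops. The accepting set is {s4, s5}.
With 6 states:
        a   b  
>  s0   s1  s0 
   s1   s2  s1 
   s2   s3  s2 
   s3   s4  s3 
 * s4   s5  s4 
 * s5   s5  s5 
(> = start, * = accepting)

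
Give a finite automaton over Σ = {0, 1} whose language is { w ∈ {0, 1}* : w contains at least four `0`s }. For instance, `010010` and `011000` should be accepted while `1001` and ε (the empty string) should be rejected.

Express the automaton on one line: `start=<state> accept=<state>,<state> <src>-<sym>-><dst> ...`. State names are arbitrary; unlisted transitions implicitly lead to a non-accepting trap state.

start=A accept=E,F A-0->B A-1->A B-0->C B-1->B C-0->D C-1->C D-0->E D-1->D E-0->F E-1->E F-0->F F-1->F

Count `0`s, saturating at 5: states A through E mean 0 through 4 `0`s seen; F means more than 4. Each `0` increments (capped at F); other symbols loop. Accept from {E, F}.
       0  1 
>  A   B  A 
   B   C  B 
   C   D  C 
   D   E  D 
 * E   F  E 
 * F   F  F 
(> = start, * = accepting)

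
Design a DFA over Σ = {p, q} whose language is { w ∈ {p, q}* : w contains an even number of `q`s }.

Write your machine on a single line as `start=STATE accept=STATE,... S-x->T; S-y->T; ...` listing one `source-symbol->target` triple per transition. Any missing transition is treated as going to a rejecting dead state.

The only thing that matters is how many `q`s have appeared, reduced mod 2. Use one state per residue: S0 for 0, …, S1 for 1. Reading `q` moves to the next residue; anything else stays put. S0 is accepting.
A 2-state machine:
        p   q  
>* S0   S0  S1 
   S1   S1  S0 
(> = start, * = accepting)

start=S0; accept=S0; S0-p->S0; S0-q->S1; S1-p->S1; S1-q->S0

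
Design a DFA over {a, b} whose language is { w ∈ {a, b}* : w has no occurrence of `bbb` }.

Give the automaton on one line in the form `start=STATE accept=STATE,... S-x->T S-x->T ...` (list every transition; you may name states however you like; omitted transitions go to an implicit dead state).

start=q0 accept=q0,q1,q2 q0-a->q0 q0-b->q1 q1-a->q0 q1-b->q2 q2-a->q0 q2-b->q3 q3-a->q3 q3-b->q3

This is the complement of 'contains `bbb`'. Use the same substring-matching states — q0 through q3 holding how much of `bbb` has just been matched — but flip the accepting set: everything except the trap q3 accepts.
4 states suffice.
        a   b  
>* q0   q0  q1 
 * q1   q0  q2 
 * q2   q0  q3 
   q3   q3  q3 
(> = start, * = accepting)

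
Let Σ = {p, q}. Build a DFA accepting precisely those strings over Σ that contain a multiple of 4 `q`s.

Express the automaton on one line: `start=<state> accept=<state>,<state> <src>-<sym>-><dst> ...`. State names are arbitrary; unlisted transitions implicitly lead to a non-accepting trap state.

start=S0 accept=S0 S0-p->S0 S0-q->S1 S1-p->S1 S1-q->S2 S2-p->S2 S2-q->S3 S3-p->S3 S3-q->S0

Keep the running count of `q`s modulo 4: each `q` advances along the cycle S0 → S1 → S2 → S3 → S0 while other symbols loop. Accept at S0.
4 states suffice.
        p   q  
>* S0   S0  S1 
   S1   S1  S2 
   S2   S2  S3 
   S3   S3  S0 
(> = start, * = accepting)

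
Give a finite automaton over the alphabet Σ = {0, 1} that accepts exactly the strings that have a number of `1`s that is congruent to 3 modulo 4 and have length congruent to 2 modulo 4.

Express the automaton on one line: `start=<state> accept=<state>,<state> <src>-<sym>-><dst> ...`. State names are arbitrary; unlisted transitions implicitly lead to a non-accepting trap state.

Handle the two conditions separately and then intersect. One (4 states) tracks the count of `1`s modulo 4; the other (4 states) tracks the input length modulo 4. Each combined state is a pair, one component from each; accept when both components accept.
A 16-state machine:
          0    1  
>  s0     s1   s2 
   s1     s3   s4 
   s2     s4   s5 
   s3     s6   s7 
   s4     s7   s8 
   s5     s8   s9 
   s6     s0  s10 
   s7    s10  s11 
   s8    s11  s12 
   s9    s12   s0 
   s10    s2  s13 
   s11   s13  s14 
   s12   s14   s1 
   s13    s5  s15 
   s14   s15   s3 
 * s15    s9   s6 
(> = start, * = accepting)

start=s0 accept=s15 s0-0->s1 s0-1->s2 s1-0->s3 s1-1->s4 s2-0->s4 s2-1->s5 s3-0->s6 s3-1->s7 s4-0->s7 s4-1->s8 s5-0->s8 s5-1->s9 s6-0->s0 s6-1->s10 s7-0->s10 s7-1->s11 s8-0->s11 s8-1->s12 s9-0->s12 s9-1->s0 s10-0->s2 s10-1->s13 s11-0->s13 s11-1->s14 s12-0->s14 s12-1->s1 s13-0->s5 s13-1->s15 s14-0->s15 s14-1->s3 s15-0->s9 s15-1->s6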